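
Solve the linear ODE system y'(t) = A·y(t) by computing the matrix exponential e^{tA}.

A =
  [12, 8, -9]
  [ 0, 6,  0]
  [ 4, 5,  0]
e^{tA} =
  [6*t*exp(6*t) + exp(6*t), 3*t^2*exp(6*t)/2 + 8*t*exp(6*t), -9*t*exp(6*t)]
  [0, exp(6*t), 0]
  [4*t*exp(6*t), t^2*exp(6*t) + 5*t*exp(6*t), -6*t*exp(6*t) + exp(6*t)]

Strategy: write A = P · J · P⁻¹ where J is a Jordan canonical form, so e^{tA} = P · e^{tJ} · P⁻¹, and e^{tJ} can be computed block-by-block.

A has Jordan form
J =
  [6, 1, 0]
  [0, 6, 1]
  [0, 0, 6]
(up to reordering of blocks).

Per-block formulas:
  For a 3×3 Jordan block J_3(6): exp(t · J_3(6)) = e^(6t)·(I + t·N + (t^2/2)·N^2), where N is the 3×3 nilpotent shift.

After assembling e^{tJ} and conjugating by P, we get:

e^{tA} =
  [6*t*exp(6*t) + exp(6*t), 3*t^2*exp(6*t)/2 + 8*t*exp(6*t), -9*t*exp(6*t)]
  [0, exp(6*t), 0]
  [4*t*exp(6*t), t^2*exp(6*t) + 5*t*exp(6*t), -6*t*exp(6*t) + exp(6*t)]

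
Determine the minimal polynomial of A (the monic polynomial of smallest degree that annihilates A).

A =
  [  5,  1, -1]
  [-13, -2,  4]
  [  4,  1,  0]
x^3 - 3*x^2 + 3*x - 1

The characteristic polynomial is χ_A(x) = (x - 1)^3, so the eigenvalues are known. The minimal polynomial is
  m_A(x) = Π_λ (x − λ)^{k_λ}
where k_λ is the size of the *largest* Jordan block for λ (equivalently, the smallest k with (A − λI)^k v = 0 for every generalised eigenvector v of λ).

  λ = 1: largest Jordan block has size 3, contributing (x − 1)^3

So m_A(x) = (x - 1)^3 = x^3 - 3*x^2 + 3*x - 1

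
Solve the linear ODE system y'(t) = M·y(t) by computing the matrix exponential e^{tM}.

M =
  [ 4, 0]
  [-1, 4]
e^{tM} =
  [exp(4*t), 0]
  [-t*exp(4*t), exp(4*t)]

Strategy: write M = P · J · P⁻¹ where J is a Jordan canonical form, so e^{tM} = P · e^{tJ} · P⁻¹, and e^{tJ} can be computed block-by-block.

M has Jordan form
J =
  [4, 1]
  [0, 4]
(up to reordering of blocks).

Per-block formulas:
  For a 2×2 Jordan block J_2(4): exp(t · J_2(4)) = e^(4t)·(I + t·N), where N is the 2×2 nilpotent shift.

After assembling e^{tJ} and conjugating by P, we get:

e^{tM} =
  [exp(4*t), 0]
  [-t*exp(4*t), exp(4*t)]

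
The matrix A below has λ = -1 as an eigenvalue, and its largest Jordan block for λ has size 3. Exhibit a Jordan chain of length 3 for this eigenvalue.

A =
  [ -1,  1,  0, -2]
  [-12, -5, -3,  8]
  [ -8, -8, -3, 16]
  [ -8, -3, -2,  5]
A Jordan chain for λ = -1 of length 3:
v_1 = (4, 8, -16, 4)ᵀ
v_2 = (0, -12, -8, -8)ᵀ
v_3 = (1, 0, 0, 0)ᵀ

Let N = A − (-1)·I. We want v_3 with N^3 v_3 = 0 but N^2 v_3 ≠ 0; then v_{j-1} := N · v_j for j = 3, …, 2.

Pick v_3 = (1, 0, 0, 0)ᵀ.
Then v_2 = N · v_3 = (0, -12, -8, -8)ᵀ.
Then v_1 = N · v_2 = (4, 8, -16, 4)ᵀ.

Sanity check: (A − (-1)·I) v_1 = (0, 0, 0, 0)ᵀ = 0. ✓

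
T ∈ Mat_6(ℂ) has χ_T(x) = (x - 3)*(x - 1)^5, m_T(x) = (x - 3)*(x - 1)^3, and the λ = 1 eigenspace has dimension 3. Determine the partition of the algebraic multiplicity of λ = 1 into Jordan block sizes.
Block sizes for λ = 1: [3, 1, 1]

Step 1 — from the characteristic polynomial, algebraic multiplicity of λ = 1 is 5. From dim ker(T − (1)·I) = 3, there are exactly 3 Jordan blocks for λ = 1.
Step 2 — from the minimal polynomial, the factor (x − 1)^3 tells us the largest block for λ = 1 has size 3.
Step 3 — with total size 5, 3 blocks, and largest block 3, the block sizes (in nonincreasing order) are [3, 1, 1].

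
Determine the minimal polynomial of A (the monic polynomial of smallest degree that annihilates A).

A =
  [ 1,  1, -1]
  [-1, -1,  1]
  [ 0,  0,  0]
x^2

The characteristic polynomial is χ_A(x) = x^3, so the eigenvalues are known. The minimal polynomial is
  m_A(x) = Π_λ (x − λ)^{k_λ}
where k_λ is the size of the *largest* Jordan block for λ (equivalently, the smallest k with (A − λI)^k v = 0 for every generalised eigenvector v of λ).

  λ = 0: largest Jordan block has size 2, contributing (x − 0)^2

So m_A(x) = x^2 = x^2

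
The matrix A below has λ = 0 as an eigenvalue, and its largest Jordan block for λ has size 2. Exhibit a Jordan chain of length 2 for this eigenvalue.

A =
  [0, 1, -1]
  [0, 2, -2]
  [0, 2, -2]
A Jordan chain for λ = 0 of length 2:
v_1 = (1, 2, 2)ᵀ
v_2 = (0, 1, 0)ᵀ

Let N = A − (0)·I. We want v_2 with N^2 v_2 = 0 but N^1 v_2 ≠ 0; then v_{j-1} := N · v_j for j = 2, …, 2.

Pick v_2 = (0, 1, 0)ᵀ.
Then v_1 = N · v_2 = (1, 2, 2)ᵀ.

Sanity check: (A − (0)·I) v_1 = (0, 0, 0)ᵀ = 0. ✓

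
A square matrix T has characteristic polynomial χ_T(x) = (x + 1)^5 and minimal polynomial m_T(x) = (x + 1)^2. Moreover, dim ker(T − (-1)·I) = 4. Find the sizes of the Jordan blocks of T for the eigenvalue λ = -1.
Block sizes for λ = -1: [2, 1, 1, 1]

Step 1 — from the characteristic polynomial, algebraic multiplicity of λ = -1 is 5. From dim ker(T − (-1)·I) = 4, there are exactly 4 Jordan blocks for λ = -1.
Step 2 — from the minimal polynomial, the factor (x + 1)^2 tells us the largest block for λ = -1 has size 2.
Step 3 — with total size 5, 4 blocks, and largest block 2, the block sizes (in nonincreasing order) are [2, 1, 1, 1].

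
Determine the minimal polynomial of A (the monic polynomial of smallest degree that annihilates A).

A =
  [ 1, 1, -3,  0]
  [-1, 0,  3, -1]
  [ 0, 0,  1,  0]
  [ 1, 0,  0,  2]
x^3 - 3*x^2 + 3*x - 1

The characteristic polynomial is χ_A(x) = (x - 1)^4, so the eigenvalues are known. The minimal polynomial is
  m_A(x) = Π_λ (x − λ)^{k_λ}
where k_λ is the size of the *largest* Jordan block for λ (equivalently, the smallest k with (A − λI)^k v = 0 for every generalised eigenvector v of λ).

  λ = 1: largest Jordan block has size 3, contributing (x − 1)^3

So m_A(x) = (x - 1)^3 = x^3 - 3*x^2 + 3*x - 1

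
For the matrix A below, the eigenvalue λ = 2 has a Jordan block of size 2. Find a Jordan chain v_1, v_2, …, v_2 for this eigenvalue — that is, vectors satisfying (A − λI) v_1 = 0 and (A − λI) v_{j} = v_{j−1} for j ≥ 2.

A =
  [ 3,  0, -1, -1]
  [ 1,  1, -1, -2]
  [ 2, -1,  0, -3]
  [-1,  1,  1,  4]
A Jordan chain for λ = 2 of length 2:
v_1 = (1, 1, 2, -1)ᵀ
v_2 = (1, 0, 0, 0)ᵀ

Let N = A − (2)·I. We want v_2 with N^2 v_2 = 0 but N^1 v_2 ≠ 0; then v_{j-1} := N · v_j for j = 2, …, 2.

Pick v_2 = (1, 0, 0, 0)ᵀ.
Then v_1 = N · v_2 = (1, 1, 2, -1)ᵀ.

Sanity check: (A − (2)·I) v_1 = (0, 0, 0, 0)ᵀ = 0. ✓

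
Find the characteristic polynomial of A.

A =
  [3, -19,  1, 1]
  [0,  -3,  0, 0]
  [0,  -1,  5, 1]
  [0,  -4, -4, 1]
x^4 - 6*x^3 + 54*x - 81

Expanding det(x·I − A) (e.g. by cofactor expansion or by noting that A is similar to its Jordan form J, which has the same characteristic polynomial as A) gives
  χ_A(x) = x^4 - 6*x^3 + 54*x - 81
which factors as (x - 3)^3*(x + 3). The eigenvalues (with algebraic multiplicities) are λ = -3 with multiplicity 1, λ = 3 with multiplicity 3.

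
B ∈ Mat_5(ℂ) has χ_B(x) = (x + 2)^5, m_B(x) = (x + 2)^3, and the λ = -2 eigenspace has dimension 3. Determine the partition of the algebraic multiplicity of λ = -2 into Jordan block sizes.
Block sizes for λ = -2: [3, 1, 1]

Step 1 — from the characteristic polynomial, algebraic multiplicity of λ = -2 is 5. From dim ker(B − (-2)·I) = 3, there are exactly 3 Jordan blocks for λ = -2.
Step 2 — from the minimal polynomial, the factor (x + 2)^3 tells us the largest block for λ = -2 has size 3.
Step 3 — with total size 5, 3 blocks, and largest block 3, the block sizes (in nonincreasing order) are [3, 1, 1].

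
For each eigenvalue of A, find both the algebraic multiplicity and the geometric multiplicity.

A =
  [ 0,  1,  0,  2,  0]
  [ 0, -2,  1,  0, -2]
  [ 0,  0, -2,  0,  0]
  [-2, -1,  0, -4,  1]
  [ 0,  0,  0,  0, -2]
λ = -2: alg = 5, geom = 2

Step 1 — factor the characteristic polynomial to read off the algebraic multiplicities:
  χ_A(x) = (x + 2)^5

Step 2 — compute geometric multiplicities via the rank-nullity identity g(λ) = n − rank(A − λI):
  rank(A − (-2)·I) = 3, so dim ker(A − (-2)·I) = n − 3 = 2

Summary:
  λ = -2: algebraic multiplicity = 5, geometric multiplicity = 2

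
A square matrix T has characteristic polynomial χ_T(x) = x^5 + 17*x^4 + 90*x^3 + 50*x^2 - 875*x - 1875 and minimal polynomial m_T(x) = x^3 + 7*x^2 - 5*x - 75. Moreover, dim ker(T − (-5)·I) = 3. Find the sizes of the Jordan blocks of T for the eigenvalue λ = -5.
Block sizes for λ = -5: [2, 1, 1]

Step 1 — from the characteristic polynomial, algebraic multiplicity of λ = -5 is 4. From dim ker(T − (-5)·I) = 3, there are exactly 3 Jordan blocks for λ = -5.
Step 2 — from the minimal polynomial, the factor (x + 5)^2 tells us the largest block for λ = -5 has size 2.
Step 3 — with total size 4, 3 blocks, and largest block 2, the block sizes (in nonincreasing order) are [2, 1, 1].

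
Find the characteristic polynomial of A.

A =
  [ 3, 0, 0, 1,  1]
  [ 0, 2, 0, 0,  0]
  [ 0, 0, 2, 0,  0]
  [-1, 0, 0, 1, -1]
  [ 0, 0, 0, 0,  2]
x^5 - 10*x^4 + 40*x^3 - 80*x^2 + 80*x - 32

Expanding det(x·I − A) (e.g. by cofactor expansion or by noting that A is similar to its Jordan form J, which has the same characteristic polynomial as A) gives
  χ_A(x) = x^5 - 10*x^4 + 40*x^3 - 80*x^2 + 80*x - 32
which factors as (x - 2)^5. The eigenvalues (with algebraic multiplicities) are λ = 2 with multiplicity 5.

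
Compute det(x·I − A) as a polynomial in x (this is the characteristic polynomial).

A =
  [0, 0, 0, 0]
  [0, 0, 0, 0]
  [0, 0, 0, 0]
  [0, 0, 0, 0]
x^4

Expanding det(x·I − A) (e.g. by cofactor expansion or by noting that A is similar to its Jordan form J, which has the same characteristic polynomial as A) gives
  χ_A(x) = x^4
which factors as x^4. The eigenvalues (with algebraic multiplicities) are λ = 0 with multiplicity 4.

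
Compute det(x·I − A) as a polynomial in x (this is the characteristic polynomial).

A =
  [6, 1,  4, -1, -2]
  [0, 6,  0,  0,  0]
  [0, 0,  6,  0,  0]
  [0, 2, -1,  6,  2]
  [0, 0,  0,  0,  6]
x^5 - 30*x^4 + 360*x^3 - 2160*x^2 + 6480*x - 7776

Expanding det(x·I − A) (e.g. by cofactor expansion or by noting that A is similar to its Jordan form J, which has the same characteristic polynomial as A) gives
  χ_A(x) = x^5 - 30*x^4 + 360*x^3 - 2160*x^2 + 6480*x - 7776
which factors as (x - 6)^5. The eigenvalues (with algebraic multiplicities) are λ = 6 with multiplicity 5.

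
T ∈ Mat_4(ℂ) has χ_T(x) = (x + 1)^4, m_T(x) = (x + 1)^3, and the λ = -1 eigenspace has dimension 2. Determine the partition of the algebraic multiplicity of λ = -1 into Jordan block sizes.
Block sizes for λ = -1: [3, 1]

Step 1 — from the characteristic polynomial, algebraic multiplicity of λ = -1 is 4. From dim ker(T − (-1)·I) = 2, there are exactly 2 Jordan blocks for λ = -1.
Step 2 — from the minimal polynomial, the factor (x + 1)^3 tells us the largest block for λ = -1 has size 3.
Step 3 — with total size 4, 2 blocks, and largest block 3, the block sizes (in nonincreasing order) are [3, 1].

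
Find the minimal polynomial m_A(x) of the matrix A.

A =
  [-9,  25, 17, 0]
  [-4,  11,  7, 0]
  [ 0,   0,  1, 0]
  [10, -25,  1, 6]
x^4 - 9*x^3 + 21*x^2 - 19*x + 6

The characteristic polynomial is χ_A(x) = (x - 6)*(x - 1)^3, so the eigenvalues are known. The minimal polynomial is
  m_A(x) = Π_λ (x − λ)^{k_λ}
where k_λ is the size of the *largest* Jordan block for λ (equivalently, the smallest k with (A − λI)^k v = 0 for every generalised eigenvector v of λ).

  λ = 1: largest Jordan block has size 3, contributing (x − 1)^3
  λ = 6: largest Jordan block has size 1, contributing (x − 6)

So m_A(x) = (x - 6)*(x - 1)^3 = x^4 - 9*x^3 + 21*x^2 - 19*x + 6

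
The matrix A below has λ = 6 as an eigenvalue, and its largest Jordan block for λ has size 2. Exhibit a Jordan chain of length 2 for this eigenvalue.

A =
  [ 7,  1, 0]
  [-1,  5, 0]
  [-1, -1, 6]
A Jordan chain for λ = 6 of length 2:
v_1 = (1, -1, -1)ᵀ
v_2 = (1, 0, 0)ᵀ

Let N = A − (6)·I. We want v_2 with N^2 v_2 = 0 but N^1 v_2 ≠ 0; then v_{j-1} := N · v_j for j = 2, …, 2.

Pick v_2 = (1, 0, 0)ᵀ.
Then v_1 = N · v_2 = (1, -1, -1)ᵀ.

Sanity check: (A − (6)·I) v_1 = (0, 0, 0)ᵀ = 0. ✓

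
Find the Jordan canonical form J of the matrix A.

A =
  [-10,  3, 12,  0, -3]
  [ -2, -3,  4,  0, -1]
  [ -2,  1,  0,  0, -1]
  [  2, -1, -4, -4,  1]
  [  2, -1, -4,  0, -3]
J_2(-4) ⊕ J_1(-4) ⊕ J_1(-4) ⊕ J_1(-4)

The characteristic polynomial is
  det(x·I − A) = x^5 + 20*x^4 + 160*x^3 + 640*x^2 + 1280*x + 1024 = (x + 4)^5

Eigenvalues and multiplicities (the geometric multiplicity of λ is n − rank(A − λI), which equals the number of Jordan blocks for λ):
  λ = -4: algebraic multiplicity = 5, geometric multiplicity = 4

Determining the block sizes for each eigenvalue:
  λ = -4: 4 blocks summing to 5 forces exactly one block of size 2 and the rest size 1 → block sizes [2, 1, 1, 1]

Assembling the blocks gives a Jordan form
J =
  [-4,  1,  0,  0,  0]
  [ 0, -4,  0,  0,  0]
  [ 0,  0, -4,  0,  0]
  [ 0,  0,  0, -4,  0]
  [ 0,  0,  0,  0, -4]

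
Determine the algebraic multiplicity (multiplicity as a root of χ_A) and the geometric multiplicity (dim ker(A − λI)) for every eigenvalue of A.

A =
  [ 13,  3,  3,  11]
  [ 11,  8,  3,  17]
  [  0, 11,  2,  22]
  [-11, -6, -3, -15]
λ = 2: alg = 4, geom = 2

Step 1 — factor the characteristic polynomial to read off the algebraic multiplicities:
  χ_A(x) = (x - 2)^4

Step 2 — compute geometric multiplicities via the rank-nullity identity g(λ) = n − rank(A − λI):
  rank(A − (2)·I) = 2, so dim ker(A − (2)·I) = n − 2 = 2

Summary:
  λ = 2: algebraic multiplicity = 4, geometric multiplicity = 2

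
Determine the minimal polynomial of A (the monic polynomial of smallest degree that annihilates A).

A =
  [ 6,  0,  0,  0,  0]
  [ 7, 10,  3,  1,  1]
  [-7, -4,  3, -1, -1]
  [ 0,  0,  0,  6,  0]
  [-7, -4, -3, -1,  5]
x^2 - 12*x + 36

The characteristic polynomial is χ_A(x) = (x - 6)^5, so the eigenvalues are known. The minimal polynomial is
  m_A(x) = Π_λ (x − λ)^{k_λ}
where k_λ is the size of the *largest* Jordan block for λ (equivalently, the smallest k with (A − λI)^k v = 0 for every generalised eigenvector v of λ).

  λ = 6: largest Jordan block has size 2, contributing (x − 6)^2

So m_A(x) = (x - 6)^2 = x^2 - 12*x + 36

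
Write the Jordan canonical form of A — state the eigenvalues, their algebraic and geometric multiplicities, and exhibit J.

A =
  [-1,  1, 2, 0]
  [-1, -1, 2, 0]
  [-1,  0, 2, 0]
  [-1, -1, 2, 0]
J_3(0) ⊕ J_1(0)

The characteristic polynomial is
  det(x·I − A) = x^4

Eigenvalues and multiplicities (the geometric multiplicity of λ is n − rank(A − λI), which equals the number of Jordan blocks for λ):
  λ = 0: algebraic multiplicity = 4, geometric multiplicity = 2

Determining the block sizes for each eigenvalue:
  λ = 0: with am = 4 and gm = 2, the partition is not yet determined (e.g. several partitions of 4 into 2 parts exist). Let N = A − (0)·I. Computing rank(N^1) = 2, rank(N^2) = 1, rank(N^3) = 0; the number of blocks of size ≥ j is rank(N^{j−1}) − rank(N^j), giving [2, 1, 1]. So we have 1 block(s) of size 3, 1 block(s) of size 1 → block sizes [3, 1]

Assembling the blocks gives a Jordan form
J =
  [0, 1, 0, 0]
  [0, 0, 1, 0]
  [0, 0, 0, 0]
  [0, 0, 0, 0]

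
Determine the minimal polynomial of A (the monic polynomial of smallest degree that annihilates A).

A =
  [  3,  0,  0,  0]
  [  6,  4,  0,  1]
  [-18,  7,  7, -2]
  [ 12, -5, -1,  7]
x^4 - 21*x^3 + 162*x^2 - 540*x + 648

The characteristic polynomial is χ_A(x) = (x - 6)^3*(x - 3), so the eigenvalues are known. The minimal polynomial is
  m_A(x) = Π_λ (x − λ)^{k_λ}
where k_λ is the size of the *largest* Jordan block for λ (equivalently, the smallest k with (A − λI)^k v = 0 for every generalised eigenvector v of λ).

  λ = 3: largest Jordan block has size 1, contributing (x − 3)
  λ = 6: largest Jordan block has size 3, contributing (x − 6)^3

So m_A(x) = (x - 6)^3*(x - 3) = x^4 - 21*x^3 + 162*x^2 - 540*x + 648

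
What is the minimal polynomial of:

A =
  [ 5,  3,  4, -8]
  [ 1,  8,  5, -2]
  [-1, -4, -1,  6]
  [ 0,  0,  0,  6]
x^4 - 18*x^3 + 120*x^2 - 352*x + 384

The characteristic polynomial is χ_A(x) = (x - 6)*(x - 4)^3, so the eigenvalues are known. The minimal polynomial is
  m_A(x) = Π_λ (x − λ)^{k_λ}
where k_λ is the size of the *largest* Jordan block for λ (equivalently, the smallest k with (A − λI)^k v = 0 for every generalised eigenvector v of λ).

  λ = 4: largest Jordan block has size 3, contributing (x − 4)^3
  λ = 6: largest Jordan block has size 1, contributing (x − 6)

So m_A(x) = (x - 6)*(x - 4)^3 = x^4 - 18*x^3 + 120*x^2 - 352*x + 384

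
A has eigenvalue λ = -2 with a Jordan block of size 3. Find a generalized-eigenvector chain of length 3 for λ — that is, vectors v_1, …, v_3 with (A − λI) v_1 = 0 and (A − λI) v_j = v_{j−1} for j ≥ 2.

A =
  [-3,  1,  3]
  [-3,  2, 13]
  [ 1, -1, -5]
A Jordan chain for λ = -2 of length 3:
v_1 = (1, 4, -1)ᵀ
v_2 = (-1, -3, 1)ᵀ
v_3 = (1, 0, 0)ᵀ

Let N = A − (-2)·I. We want v_3 with N^3 v_3 = 0 but N^2 v_3 ≠ 0; then v_{j-1} := N · v_j for j = 3, …, 2.

Pick v_3 = (1, 0, 0)ᵀ.
Then v_2 = N · v_3 = (-1, -3, 1)ᵀ.
Then v_1 = N · v_2 = (1, 4, -1)ᵀ.

Sanity check: (A − (-2)·I) v_1 = (0, 0, 0)ᵀ = 0. ✓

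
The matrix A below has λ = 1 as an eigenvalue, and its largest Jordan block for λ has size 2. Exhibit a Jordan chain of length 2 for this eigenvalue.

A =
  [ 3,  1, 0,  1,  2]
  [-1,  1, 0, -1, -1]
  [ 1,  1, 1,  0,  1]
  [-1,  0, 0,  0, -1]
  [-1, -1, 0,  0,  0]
A Jordan chain for λ = 1 of length 2:
v_1 = (2, -1, 1, -1, -1)ᵀ
v_2 = (1, 0, 0, 0, 0)ᵀ

Let N = A − (1)·I. We want v_2 with N^2 v_2 = 0 but N^1 v_2 ≠ 0; then v_{j-1} := N · v_j for j = 2, …, 2.

Pick v_2 = (1, 0, 0, 0, 0)ᵀ.
Then v_1 = N · v_2 = (2, -1, 1, -1, -1)ᵀ.

Sanity check: (A − (1)·I) v_1 = (0, 0, 0, 0, 0)ᵀ = 0. ✓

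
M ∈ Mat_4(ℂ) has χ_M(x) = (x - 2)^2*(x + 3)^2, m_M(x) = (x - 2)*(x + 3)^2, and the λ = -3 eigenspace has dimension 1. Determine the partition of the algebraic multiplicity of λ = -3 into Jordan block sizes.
Block sizes for λ = -3: [2]

Step 1 — from the characteristic polynomial, algebraic multiplicity of λ = -3 is 2. From dim ker(M − (-3)·I) = 1, there are exactly 1 Jordan blocks for λ = -3.
Step 2 — from the minimal polynomial, the factor (x + 3)^2 tells us the largest block for λ = -3 has size 2.
Step 3 — with total size 2, 1 blocks, and largest block 2, the block sizes (in nonincreasing order) are [2].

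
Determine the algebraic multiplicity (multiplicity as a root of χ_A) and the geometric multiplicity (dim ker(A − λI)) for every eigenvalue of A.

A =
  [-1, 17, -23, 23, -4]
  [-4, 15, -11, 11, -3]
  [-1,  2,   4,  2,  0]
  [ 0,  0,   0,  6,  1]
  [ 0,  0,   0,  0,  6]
λ = 6: alg = 5, geom = 2

Step 1 — factor the characteristic polynomial to read off the algebraic multiplicities:
  χ_A(x) = (x - 6)^5

Step 2 — compute geometric multiplicities via the rank-nullity identity g(λ) = n − rank(A − λI):
  rank(A − (6)·I) = 3, so dim ker(A − (6)·I) = n − 3 = 2

Summary:
  λ = 6: algebraic multiplicity = 5, geometric multiplicity = 2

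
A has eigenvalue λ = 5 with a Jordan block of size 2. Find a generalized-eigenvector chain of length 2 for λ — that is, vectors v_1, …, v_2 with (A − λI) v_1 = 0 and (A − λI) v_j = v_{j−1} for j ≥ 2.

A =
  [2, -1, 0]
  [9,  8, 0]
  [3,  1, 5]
A Jordan chain for λ = 5 of length 2:
v_1 = (-3, 9, 3)ᵀ
v_2 = (1, 0, 0)ᵀ

Let N = A − (5)·I. We want v_2 with N^2 v_2 = 0 but N^1 v_2 ≠ 0; then v_{j-1} := N · v_j for j = 2, …, 2.

Pick v_2 = (1, 0, 0)ᵀ.
Then v_1 = N · v_2 = (-3, 9, 3)ᵀ.

Sanity check: (A − (5)·I) v_1 = (0, 0, 0)ᵀ = 0. ✓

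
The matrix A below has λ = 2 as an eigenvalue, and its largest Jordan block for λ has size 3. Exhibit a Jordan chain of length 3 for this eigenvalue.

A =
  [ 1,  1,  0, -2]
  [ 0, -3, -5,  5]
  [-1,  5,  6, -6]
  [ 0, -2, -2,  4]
A Jordan chain for λ = 2 of length 3:
v_1 = (1, 5, -3, 2)ᵀ
v_2 = (-1, 0, -1, 0)ᵀ
v_3 = (1, 0, 0, 0)ᵀ

Let N = A − (2)·I. We want v_3 with N^3 v_3 = 0 but N^2 v_3 ≠ 0; then v_{j-1} := N · v_j for j = 3, …, 2.

Pick v_3 = (1, 0, 0, 0)ᵀ.
Then v_2 = N · v_3 = (-1, 0, -1, 0)ᵀ.
Then v_1 = N · v_2 = (1, 5, -3, 2)ᵀ.

Sanity check: (A − (2)·I) v_1 = (0, 0, 0, 0)ᵀ = 0. ✓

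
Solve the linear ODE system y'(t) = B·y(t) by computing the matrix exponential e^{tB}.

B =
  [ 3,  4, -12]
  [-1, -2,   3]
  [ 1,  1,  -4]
e^{tB} =
  [4*t*exp(-t) + exp(-t), 4*t*exp(-t), -12*t*exp(-t)]
  [-t*exp(-t), -t*exp(-t) + exp(-t), 3*t*exp(-t)]
  [t*exp(-t), t*exp(-t), -3*t*exp(-t) + exp(-t)]

Strategy: write B = P · J · P⁻¹ where J is a Jordan canonical form, so e^{tB} = P · e^{tJ} · P⁻¹, and e^{tJ} can be computed block-by-block.

B has Jordan form
J =
  [-1,  1,  0]
  [ 0, -1,  0]
  [ 0,  0, -1]
(up to reordering of blocks).

Per-block formulas:
  For a 1×1 block at λ = -1: exp(t · [-1]) = [e^(-1t)].
  For a 2×2 Jordan block J_2(-1): exp(t · J_2(-1)) = e^(-1t)·(I + t·N), where N is the 2×2 nilpotent shift.

After assembling e^{tJ} and conjugating by P, we get:

e^{tB} =
  [4*t*exp(-t) + exp(-t), 4*t*exp(-t), -12*t*exp(-t)]
  [-t*exp(-t), -t*exp(-t) + exp(-t), 3*t*exp(-t)]
  [t*exp(-t), t*exp(-t), -3*t*exp(-t) + exp(-t)]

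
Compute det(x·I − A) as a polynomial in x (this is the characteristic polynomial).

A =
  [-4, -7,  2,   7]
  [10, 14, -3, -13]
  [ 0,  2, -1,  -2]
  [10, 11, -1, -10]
x^4 + x^3 - 9*x^2 + 11*x - 4

Expanding det(x·I − A) (e.g. by cofactor expansion or by noting that A is similar to its Jordan form J, which has the same characteristic polynomial as A) gives
  χ_A(x) = x^4 + x^3 - 9*x^2 + 11*x - 4
which factors as (x - 1)^3*(x + 4). The eigenvalues (with algebraic multiplicities) are λ = -4 with multiplicity 1, λ = 1 with multiplicity 3.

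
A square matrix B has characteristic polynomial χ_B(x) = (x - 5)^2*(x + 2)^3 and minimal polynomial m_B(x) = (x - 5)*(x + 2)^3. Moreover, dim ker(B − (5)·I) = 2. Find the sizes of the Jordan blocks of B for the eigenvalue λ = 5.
Block sizes for λ = 5: [1, 1]

Step 1 — from the characteristic polynomial, algebraic multiplicity of λ = 5 is 2. From dim ker(B − (5)·I) = 2, there are exactly 2 Jordan blocks for λ = 5.
Step 2 — from the minimal polynomial, the factor (x − 5) tells us the largest block for λ = 5 has size 1.
Step 3 — with total size 2, 2 blocks, and largest block 1, the block sizes (in nonincreasing order) are [1, 1].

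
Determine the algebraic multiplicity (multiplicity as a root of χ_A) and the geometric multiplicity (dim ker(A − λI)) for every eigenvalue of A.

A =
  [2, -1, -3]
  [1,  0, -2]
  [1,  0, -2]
λ = 0: alg = 3, geom = 1

Step 1 — factor the characteristic polynomial to read off the algebraic multiplicities:
  χ_A(x) = x^3

Step 2 — compute geometric multiplicities via the rank-nullity identity g(λ) = n − rank(A − λI):
  rank(A − (0)·I) = 2, so dim ker(A − (0)·I) = n − 2 = 1

Summary:
  λ = 0: algebraic multiplicity = 3, geometric multiplicity = 1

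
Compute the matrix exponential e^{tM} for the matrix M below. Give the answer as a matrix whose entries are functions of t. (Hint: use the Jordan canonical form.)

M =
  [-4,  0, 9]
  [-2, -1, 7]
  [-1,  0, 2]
e^{tM} =
  [-3*t*exp(-t) + exp(-t), 0, 9*t*exp(-t)]
  [-t^2*exp(-t)/2 - 2*t*exp(-t), exp(-t), 3*t^2*exp(-t)/2 + 7*t*exp(-t)]
  [-t*exp(-t), 0, 3*t*exp(-t) + exp(-t)]

Strategy: write M = P · J · P⁻¹ where J is a Jordan canonical form, so e^{tM} = P · e^{tJ} · P⁻¹, and e^{tJ} can be computed block-by-block.

M has Jordan form
J =
  [-1,  1,  0]
  [ 0, -1,  1]
  [ 0,  0, -1]
(up to reordering of blocks).

Per-block formulas:
  For a 3×3 Jordan block J_3(-1): exp(t · J_3(-1)) = e^(-1t)·(I + t·N + (t^2/2)·N^2), where N is the 3×3 nilpotent shift.

After assembling e^{tJ} and conjugating by P, we get:

e^{tM} =
  [-3*t*exp(-t) + exp(-t), 0, 9*t*exp(-t)]
  [-t^2*exp(-t)/2 - 2*t*exp(-t), exp(-t), 3*t^2*exp(-t)/2 + 7*t*exp(-t)]
  [-t*exp(-t), 0, 3*t*exp(-t) + exp(-t)]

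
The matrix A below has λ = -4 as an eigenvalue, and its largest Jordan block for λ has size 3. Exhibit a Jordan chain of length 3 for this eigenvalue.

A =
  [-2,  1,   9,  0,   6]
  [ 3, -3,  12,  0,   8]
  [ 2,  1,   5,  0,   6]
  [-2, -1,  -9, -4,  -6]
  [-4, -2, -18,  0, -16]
A Jordan chain for λ = -4 of length 3:
v_1 = (1, 1, 1, -1, -2)ᵀ
v_2 = (2, 3, 2, -2, -4)ᵀ
v_3 = (1, 0, 0, 0, 0)ᵀ

Let N = A − (-4)·I. We want v_3 with N^3 v_3 = 0 but N^2 v_3 ≠ 0; then v_{j-1} := N · v_j for j = 3, …, 2.

Pick v_3 = (1, 0, 0, 0, 0)ᵀ.
Then v_2 = N · v_3 = (2, 3, 2, -2, -4)ᵀ.
Then v_1 = N · v_2 = (1, 1, 1, -1, -2)ᵀ.

Sanity check: (A − (-4)·I) v_1 = (0, 0, 0, 0, 0)ᵀ = 0. ✓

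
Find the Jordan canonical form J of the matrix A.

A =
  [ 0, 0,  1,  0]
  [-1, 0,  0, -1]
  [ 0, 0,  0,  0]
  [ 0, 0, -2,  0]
J_3(0) ⊕ J_1(0)

The characteristic polynomial is
  det(x·I − A) = x^4

Eigenvalues and multiplicities (the geometric multiplicity of λ is n − rank(A − λI), which equals the number of Jordan blocks for λ):
  λ = 0: algebraic multiplicity = 4, geometric multiplicity = 2

Determining the block sizes for each eigenvalue:
  λ = 0: with am = 4 and gm = 2, the partition is not yet determined (e.g. several partitions of 4 into 2 parts exist). Let N = A − (0)·I. Computing rank(N^1) = 2, rank(N^2) = 1, rank(N^3) = 0; the number of blocks of size ≥ j is rank(N^{j−1}) − rank(N^j), giving [2, 1, 1]. So we have 1 block(s) of size 3, 1 block(s) of size 1 → block sizes [3, 1]

Assembling the blocks gives a Jordan form
J =
  [0, 1, 0, 0]
  [0, 0, 1, 0]
  [0, 0, 0, 0]
  [0, 0, 0, 0]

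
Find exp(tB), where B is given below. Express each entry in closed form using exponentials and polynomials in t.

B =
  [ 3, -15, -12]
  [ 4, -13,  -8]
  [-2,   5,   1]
e^{tB} =
  [6*t*exp(-3*t) + exp(-3*t), -15*t*exp(-3*t), -12*t*exp(-3*t)]
  [4*t*exp(-3*t), -10*t*exp(-3*t) + exp(-3*t), -8*t*exp(-3*t)]
  [-2*t*exp(-3*t), 5*t*exp(-3*t), 4*t*exp(-3*t) + exp(-3*t)]

Strategy: write B = P · J · P⁻¹ where J is a Jordan canonical form, so e^{tB} = P · e^{tJ} · P⁻¹, and e^{tJ} can be computed block-by-block.

B has Jordan form
J =
  [-3,  1,  0]
  [ 0, -3,  0]
  [ 0,  0, -3]
(up to reordering of blocks).

Per-block formulas:
  For a 2×2 Jordan block J_2(-3): exp(t · J_2(-3)) = e^(-3t)·(I + t·N), where N is the 2×2 nilpotent shift.
  For a 1×1 block at λ = -3: exp(t · [-3]) = [e^(-3t)].

After assembling e^{tJ} and conjugating by P, we get:

e^{tB} =
  [6*t*exp(-3*t) + exp(-3*t), -15*t*exp(-3*t), -12*t*exp(-3*t)]
  [4*t*exp(-3*t), -10*t*exp(-3*t) + exp(-3*t), -8*t*exp(-3*t)]
  [-2*t*exp(-3*t), 5*t*exp(-3*t), 4*t*exp(-3*t) + exp(-3*t)]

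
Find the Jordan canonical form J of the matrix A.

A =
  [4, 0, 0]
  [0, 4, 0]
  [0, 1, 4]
J_2(4) ⊕ J_1(4)

The characteristic polynomial is
  det(x·I − A) = x^3 - 12*x^2 + 48*x - 64 = (x - 4)^3

Eigenvalues and multiplicities (the geometric multiplicity of λ is n − rank(A − λI), which equals the number of Jordan blocks for λ):
  λ = 4: algebraic multiplicity = 3, geometric multiplicity = 2

Determining the block sizes for each eigenvalue:
  λ = 4: 2 blocks summing to 3 forces exactly one block of size 2 and the rest size 1 → block sizes [2, 1]

Assembling the blocks gives a Jordan form
J =
  [4, 1, 0]
  [0, 4, 0]
  [0, 0, 4]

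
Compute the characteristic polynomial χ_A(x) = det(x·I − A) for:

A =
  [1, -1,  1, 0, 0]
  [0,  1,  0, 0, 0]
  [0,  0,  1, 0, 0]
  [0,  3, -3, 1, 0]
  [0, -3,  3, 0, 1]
x^5 - 5*x^4 + 10*x^3 - 10*x^2 + 5*x - 1

Expanding det(x·I − A) (e.g. by cofactor expansion or by noting that A is similar to its Jordan form J, which has the same characteristic polynomial as A) gives
  χ_A(x) = x^5 - 5*x^4 + 10*x^3 - 10*x^2 + 5*x - 1
which factors as (x - 1)^5. The eigenvalues (with algebraic multiplicities) are λ = 1 with multiplicity 5.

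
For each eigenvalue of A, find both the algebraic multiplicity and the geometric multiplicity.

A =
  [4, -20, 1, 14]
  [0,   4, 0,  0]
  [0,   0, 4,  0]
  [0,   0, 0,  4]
λ = 4: alg = 4, geom = 3

Step 1 — factor the characteristic polynomial to read off the algebraic multiplicities:
  χ_A(x) = (x - 4)^4

Step 2 — compute geometric multiplicities via the rank-nullity identity g(λ) = n − rank(A − λI):
  rank(A − (4)·I) = 1, so dim ker(A − (4)·I) = n − 1 = 3

Summary:
  λ = 4: algebraic multiplicity = 4, geometric multiplicity = 3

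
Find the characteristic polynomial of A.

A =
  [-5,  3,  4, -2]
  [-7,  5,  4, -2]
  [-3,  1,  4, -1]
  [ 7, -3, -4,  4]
x^4 - 8*x^3 + 24*x^2 - 32*x + 16

Expanding det(x·I − A) (e.g. by cofactor expansion or by noting that A is similar to its Jordan form J, which has the same characteristic polynomial as A) gives
  χ_A(x) = x^4 - 8*x^3 + 24*x^2 - 32*x + 16
which factors as (x - 2)^4. The eigenvalues (with algebraic multiplicities) are λ = 2 with multiplicity 4.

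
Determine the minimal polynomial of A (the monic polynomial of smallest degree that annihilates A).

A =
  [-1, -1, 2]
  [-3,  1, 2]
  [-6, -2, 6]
x^2 - 4*x + 4

The characteristic polynomial is χ_A(x) = (x - 2)^3, so the eigenvalues are known. The minimal polynomial is
  m_A(x) = Π_λ (x − λ)^{k_λ}
where k_λ is the size of the *largest* Jordan block for λ (equivalently, the smallest k with (A − λI)^k v = 0 for every generalised eigenvector v of λ).

  λ = 2: largest Jordan block has size 2, contributing (x − 2)^2

So m_A(x) = (x - 2)^2 = x^2 - 4*x + 4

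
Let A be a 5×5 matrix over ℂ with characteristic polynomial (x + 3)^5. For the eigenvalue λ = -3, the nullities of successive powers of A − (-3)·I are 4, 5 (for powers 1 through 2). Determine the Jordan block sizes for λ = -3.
Block sizes for λ = -3: [2, 1, 1, 1]

From the dimensions of kernels of powers, the number of Jordan blocks of size at least j is d_j − d_{j−1} where d_j = dim ker(N^j) (with d_0 = 0). Computing the differences gives [4, 1].
The number of blocks of size exactly k is (#blocks of size ≥ k) − (#blocks of size ≥ k + 1), so the partition is: 3 block(s) of size 1, 1 block(s) of size 2.
In nonincreasing order the block sizes are [2, 1, 1, 1].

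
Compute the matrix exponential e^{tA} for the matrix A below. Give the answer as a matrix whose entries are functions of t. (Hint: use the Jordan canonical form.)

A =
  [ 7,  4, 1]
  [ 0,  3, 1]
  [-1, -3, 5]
e^{tA} =
  [3*t^2*exp(5*t)/2 + 2*t*exp(5*t) + exp(5*t), -3*t^2*exp(5*t)/2 + 4*t*exp(5*t), 3*t^2*exp(5*t) + t*exp(5*t)]
  [-t^2*exp(5*t)/2, t^2*exp(5*t)/2 - 2*t*exp(5*t) + exp(5*t), -t^2*exp(5*t) + t*exp(5*t)]
  [-t^2*exp(5*t) - t*exp(5*t), t^2*exp(5*t) - 3*t*exp(5*t), -2*t^2*exp(5*t) + exp(5*t)]

Strategy: write A = P · J · P⁻¹ where J is a Jordan canonical form, so e^{tA} = P · e^{tJ} · P⁻¹, and e^{tJ} can be computed block-by-block.

A has Jordan form
J =
  [5, 1, 0]
  [0, 5, 1]
  [0, 0, 5]
(up to reordering of blocks).

Per-block formulas:
  For a 3×3 Jordan block J_3(5): exp(t · J_3(5)) = e^(5t)·(I + t·N + (t^2/2)·N^2), where N is the 3×3 nilpotent shift.

After assembling e^{tJ} and conjugating by P, we get:

e^{tA} =
  [3*t^2*exp(5*t)/2 + 2*t*exp(5*t) + exp(5*t), -3*t^2*exp(5*t)/2 + 4*t*exp(5*t), 3*t^2*exp(5*t) + t*exp(5*t)]
  [-t^2*exp(5*t)/2, t^2*exp(5*t)/2 - 2*t*exp(5*t) + exp(5*t), -t^2*exp(5*t) + t*exp(5*t)]
  [-t^2*exp(5*t) - t*exp(5*t), t^2*exp(5*t) - 3*t*exp(5*t), -2*t^2*exp(5*t) + exp(5*t)]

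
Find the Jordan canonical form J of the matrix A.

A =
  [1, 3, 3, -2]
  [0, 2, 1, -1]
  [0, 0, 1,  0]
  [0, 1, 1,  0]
J_3(1) ⊕ J_1(1)

The characteristic polynomial is
  det(x·I − A) = x^4 - 4*x^3 + 6*x^2 - 4*x + 1 = (x - 1)^4

Eigenvalues and multiplicities (the geometric multiplicity of λ is n − rank(A − λI), which equals the number of Jordan blocks for λ):
  λ = 1: algebraic multiplicity = 4, geometric multiplicity = 2

Determining the block sizes for each eigenvalue:
  λ = 1: with am = 4 and gm = 2, the partition is not yet determined (e.g. several partitions of 4 into 2 parts exist). Let N = A − (1)·I. Computing rank(N^1) = 2, rank(N^2) = 1, rank(N^3) = 0; the number of blocks of size ≥ j is rank(N^{j−1}) − rank(N^j), giving [2, 1, 1]. So we have 1 block(s) of size 3, 1 block(s) of size 1 → block sizes [3, 1]

Assembling the blocks gives a Jordan form
J =
  [1, 1, 0, 0]
  [0, 1, 1, 0]
  [0, 0, 1, 0]
  [0, 0, 0, 1]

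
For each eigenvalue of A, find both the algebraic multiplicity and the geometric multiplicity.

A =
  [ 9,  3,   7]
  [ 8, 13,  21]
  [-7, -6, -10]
λ = 4: alg = 3, geom = 1

Step 1 — factor the characteristic polynomial to read off the algebraic multiplicities:
  χ_A(x) = (x - 4)^3

Step 2 — compute geometric multiplicities via the rank-nullity identity g(λ) = n − rank(A − λI):
  rank(A − (4)·I) = 2, so dim ker(A − (4)·I) = n − 2 = 1

Summary:
  λ = 4: algebraic multiplicity = 3, geometric multiplicity = 1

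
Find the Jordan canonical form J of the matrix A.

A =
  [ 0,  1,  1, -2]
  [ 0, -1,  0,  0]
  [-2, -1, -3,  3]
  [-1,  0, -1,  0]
J_3(-1) ⊕ J_1(-1)

The characteristic polynomial is
  det(x·I − A) = x^4 + 4*x^3 + 6*x^2 + 4*x + 1 = (x + 1)^4

Eigenvalues and multiplicities (the geometric multiplicity of λ is n − rank(A − λI), which equals the number of Jordan blocks for λ):
  λ = -1: algebraic multiplicity = 4, geometric multiplicity = 2

Determining the block sizes for each eigenvalue:
  λ = -1: with am = 4 and gm = 2, the partition is not yet determined (e.g. several partitions of 4 into 2 parts exist). Let N = A − (-1)·I. Computing rank(N^1) = 2, rank(N^2) = 1, rank(N^3) = 0; the number of blocks of size ≥ j is rank(N^{j−1}) − rank(N^j), giving [2, 1, 1]. So we have 1 block(s) of size 3, 1 block(s) of size 1 → block sizes [3, 1]

Assembling the blocks gives a Jordan form
J =
  [-1,  1,  0,  0]
  [ 0, -1,  1,  0]
  [ 0,  0, -1,  0]
  [ 0,  0,  0, -1]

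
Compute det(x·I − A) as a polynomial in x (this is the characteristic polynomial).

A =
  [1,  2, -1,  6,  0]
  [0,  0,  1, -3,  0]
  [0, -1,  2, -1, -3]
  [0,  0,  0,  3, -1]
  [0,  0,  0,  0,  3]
x^5 - 9*x^4 + 30*x^3 - 46*x^2 + 33*x - 9

Expanding det(x·I − A) (e.g. by cofactor expansion or by noting that A is similar to its Jordan form J, which has the same characteristic polynomial as A) gives
  χ_A(x) = x^5 - 9*x^4 + 30*x^3 - 46*x^2 + 33*x - 9
which factors as (x - 3)^2*(x - 1)^3. The eigenvalues (with algebraic multiplicities) are λ = 1 with multiplicity 3, λ = 3 with multiplicity 2.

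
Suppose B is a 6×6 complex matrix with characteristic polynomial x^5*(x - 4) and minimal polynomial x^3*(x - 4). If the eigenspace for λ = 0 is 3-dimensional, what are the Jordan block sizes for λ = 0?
Block sizes for λ = 0: [3, 1, 1]

Step 1 — from the characteristic polynomial, algebraic multiplicity of λ = 0 is 5. From dim ker(B − (0)·I) = 3, there are exactly 3 Jordan blocks for λ = 0.
Step 2 — from the minimal polynomial, the factor (x − 0)^3 tells us the largest block for λ = 0 has size 3.
Step 3 — with total size 5, 3 blocks, and largest block 3, the block sizes (in nonincreasing order) are [3, 1, 1].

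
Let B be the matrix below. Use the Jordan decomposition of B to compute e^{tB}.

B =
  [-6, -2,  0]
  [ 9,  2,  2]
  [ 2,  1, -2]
e^{tB} =
  [-t^2*exp(-2*t) - 4*t*exp(-2*t) + exp(-2*t), -2*t*exp(-2*t), -2*t^2*exp(-2*t)]
  [2*t^2*exp(-2*t) + 9*t*exp(-2*t), 4*t*exp(-2*t) + exp(-2*t), 4*t^2*exp(-2*t) + 2*t*exp(-2*t)]
  [t^2*exp(-2*t)/2 + 2*t*exp(-2*t), t*exp(-2*t), t^2*exp(-2*t) + exp(-2*t)]

Strategy: write B = P · J · P⁻¹ where J is a Jordan canonical form, so e^{tB} = P · e^{tJ} · P⁻¹, and e^{tJ} can be computed block-by-block.

B has Jordan form
J =
  [-2,  1,  0]
  [ 0, -2,  1]
  [ 0,  0, -2]
(up to reordering of blocks).

Per-block formulas:
  For a 3×3 Jordan block J_3(-2): exp(t · J_3(-2)) = e^(-2t)·(I + t·N + (t^2/2)·N^2), where N is the 3×3 nilpotent shift.

After assembling e^{tJ} and conjugating by P, we get:

e^{tB} =
  [-t^2*exp(-2*t) - 4*t*exp(-2*t) + exp(-2*t), -2*t*exp(-2*t), -2*t^2*exp(-2*t)]
  [2*t^2*exp(-2*t) + 9*t*exp(-2*t), 4*t*exp(-2*t) + exp(-2*t), 4*t^2*exp(-2*t) + 2*t*exp(-2*t)]
  [t^2*exp(-2*t)/2 + 2*t*exp(-2*t), t*exp(-2*t), t^2*exp(-2*t) + exp(-2*t)]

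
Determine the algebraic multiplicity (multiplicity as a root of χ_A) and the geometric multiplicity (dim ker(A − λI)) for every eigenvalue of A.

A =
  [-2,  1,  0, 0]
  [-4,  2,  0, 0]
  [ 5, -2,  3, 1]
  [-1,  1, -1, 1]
λ = 0: alg = 2, geom = 1; λ = 2: alg = 2, geom = 1

Step 1 — factor the characteristic polynomial to read off the algebraic multiplicities:
  χ_A(x) = x^2*(x - 2)^2

Step 2 — compute geometric multiplicities via the rank-nullity identity g(λ) = n − rank(A − λI):
  rank(A − (0)·I) = 3, so dim ker(A − (0)·I) = n − 3 = 1
  rank(A − (2)·I) = 3, so dim ker(A − (2)·I) = n − 3 = 1

Summary:
  λ = 0: algebraic multiplicity = 2, geometric multiplicity = 1
  λ = 2: algebraic multiplicity = 2, geometric multiplicity = 1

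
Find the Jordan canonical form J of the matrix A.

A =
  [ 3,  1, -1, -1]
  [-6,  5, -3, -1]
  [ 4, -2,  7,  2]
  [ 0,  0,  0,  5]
J_3(5) ⊕ J_1(5)

The characteristic polynomial is
  det(x·I − A) = x^4 - 20*x^3 + 150*x^2 - 500*x + 625 = (x - 5)^4

Eigenvalues and multiplicities (the geometric multiplicity of λ is n − rank(A − λI), which equals the number of Jordan blocks for λ):
  λ = 5: algebraic multiplicity = 4, geometric multiplicity = 2

Determining the block sizes for each eigenvalue:
  λ = 5: with am = 4 and gm = 2, the partition is not yet determined (e.g. several partitions of 4 into 2 parts exist). Let N = A − (5)·I. Computing rank(N^1) = 2, rank(N^2) = 1, rank(N^3) = 0; the number of blocks of size ≥ j is rank(N^{j−1}) − rank(N^j), giving [2, 1, 1]. So we have 1 block(s) of size 3, 1 block(s) of size 1 → block sizes [3, 1]

Assembling the blocks gives a Jordan form
J =
  [5, 1, 0, 0]
  [0, 5, 1, 0]
  [0, 0, 5, 0]
  [0, 0, 0, 5]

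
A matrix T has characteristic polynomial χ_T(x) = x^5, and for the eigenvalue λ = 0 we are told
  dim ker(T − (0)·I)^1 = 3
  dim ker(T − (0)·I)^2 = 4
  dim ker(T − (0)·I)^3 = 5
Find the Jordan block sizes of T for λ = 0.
Block sizes for λ = 0: [3, 1, 1]

From the dimensions of kernels of powers, the number of Jordan blocks of size at least j is d_j − d_{j−1} where d_j = dim ker(N^j) (with d_0 = 0). Computing the differences gives [3, 1, 1].
The number of blocks of size exactly k is (#blocks of size ≥ k) − (#blocks of size ≥ k + 1), so the partition is: 2 block(s) of size 1, 1 block(s) of size 3.
In nonincreasing order the block sizes are [3, 1, 1].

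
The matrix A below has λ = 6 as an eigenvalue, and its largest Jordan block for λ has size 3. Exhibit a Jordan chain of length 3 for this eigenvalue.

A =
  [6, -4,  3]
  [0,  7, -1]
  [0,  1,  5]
A Jordan chain for λ = 6 of length 3:
v_1 = (-1, 0, 0)ᵀ
v_2 = (-4, 1, 1)ᵀ
v_3 = (0, 1, 0)ᵀ

Let N = A − (6)·I. We want v_3 with N^3 v_3 = 0 but N^2 v_3 ≠ 0; then v_{j-1} := N · v_j for j = 3, …, 2.

Pick v_3 = (0, 1, 0)ᵀ.
Then v_2 = N · v_3 = (-4, 1, 1)ᵀ.
Then v_1 = N · v_2 = (-1, 0, 0)ᵀ.

Sanity check: (A − (6)·I) v_1 = (0, 0, 0)ᵀ = 0. ✓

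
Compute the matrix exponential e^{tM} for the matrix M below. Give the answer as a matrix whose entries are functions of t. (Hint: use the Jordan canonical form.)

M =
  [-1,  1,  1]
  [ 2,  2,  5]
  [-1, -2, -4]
e^{tM} =
  [t^2*exp(-t)/2 + exp(-t), t^2*exp(-t)/2 + t*exp(-t), t^2*exp(-t) + t*exp(-t)]
  [t^2*exp(-t)/2 + 2*t*exp(-t), t^2*exp(-t)/2 + 3*t*exp(-t) + exp(-t), t^2*exp(-t) + 5*t*exp(-t)]
  [-t^2*exp(-t)/2 - t*exp(-t), -t^2*exp(-t)/2 - 2*t*exp(-t), -t^2*exp(-t) - 3*t*exp(-t) + exp(-t)]

Strategy: write M = P · J · P⁻¹ where J is a Jordan canonical form, so e^{tM} = P · e^{tJ} · P⁻¹, and e^{tJ} can be computed block-by-block.

M has Jordan form
J =
  [-1,  1,  0]
  [ 0, -1,  1]
  [ 0,  0, -1]
(up to reordering of blocks).

Per-block formulas:
  For a 3×3 Jordan block J_3(-1): exp(t · J_3(-1)) = e^(-1t)·(I + t·N + (t^2/2)·N^2), where N is the 3×3 nilpotent shift.

After assembling e^{tJ} and conjugating by P, we get:

e^{tM} =
  [t^2*exp(-t)/2 + exp(-t), t^2*exp(-t)/2 + t*exp(-t), t^2*exp(-t) + t*exp(-t)]
  [t^2*exp(-t)/2 + 2*t*exp(-t), t^2*exp(-t)/2 + 3*t*exp(-t) + exp(-t), t^2*exp(-t) + 5*t*exp(-t)]
  [-t^2*exp(-t)/2 - t*exp(-t), -t^2*exp(-t)/2 - 2*t*exp(-t), -t^2*exp(-t) - 3*t*exp(-t) + exp(-t)]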